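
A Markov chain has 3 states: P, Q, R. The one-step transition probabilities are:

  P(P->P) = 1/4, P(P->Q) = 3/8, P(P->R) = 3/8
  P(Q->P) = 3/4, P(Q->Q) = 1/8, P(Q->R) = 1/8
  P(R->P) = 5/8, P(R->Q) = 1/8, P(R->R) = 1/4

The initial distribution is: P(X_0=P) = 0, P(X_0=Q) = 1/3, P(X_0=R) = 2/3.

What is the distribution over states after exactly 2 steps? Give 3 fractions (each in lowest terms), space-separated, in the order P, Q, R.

Answer: 25/64 7/24 61/192

Derivation:
Propagating the distribution step by step (d_{t+1} = d_t * P):
d_0 = (P=0, Q=1/3, R=2/3)
  d_1[P] = 0*1/4 + 1/3*3/4 + 2/3*5/8 = 2/3
  d_1[Q] = 0*3/8 + 1/3*1/8 + 2/3*1/8 = 1/8
  d_1[R] = 0*3/8 + 1/3*1/8 + 2/3*1/4 = 5/24
d_1 = (P=2/3, Q=1/8, R=5/24)
  d_2[P] = 2/3*1/4 + 1/8*3/4 + 5/24*5/8 = 25/64
  d_2[Q] = 2/3*3/8 + 1/8*1/8 + 5/24*1/8 = 7/24
  d_2[R] = 2/3*3/8 + 1/8*1/8 + 5/24*1/4 = 61/192
d_2 = (P=25/64, Q=7/24, R=61/192)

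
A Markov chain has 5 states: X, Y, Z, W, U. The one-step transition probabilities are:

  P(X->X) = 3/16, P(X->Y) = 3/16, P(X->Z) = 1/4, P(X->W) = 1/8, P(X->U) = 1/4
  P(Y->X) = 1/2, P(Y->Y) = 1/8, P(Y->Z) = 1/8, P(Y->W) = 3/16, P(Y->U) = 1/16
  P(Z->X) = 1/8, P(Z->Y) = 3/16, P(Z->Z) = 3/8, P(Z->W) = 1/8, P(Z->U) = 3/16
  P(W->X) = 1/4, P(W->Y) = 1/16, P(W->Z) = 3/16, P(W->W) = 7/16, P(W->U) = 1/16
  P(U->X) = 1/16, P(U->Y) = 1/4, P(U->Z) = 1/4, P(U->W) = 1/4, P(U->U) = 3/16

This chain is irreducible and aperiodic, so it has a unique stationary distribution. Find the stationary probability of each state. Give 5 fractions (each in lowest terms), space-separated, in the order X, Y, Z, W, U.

The stationary distribution satisfies pi = pi * P, i.e.:
  pi_X = 3/16*pi_X + 1/2*pi_Y + 1/8*pi_Z + 1/4*pi_W + 1/16*pi_U
  pi_Y = 3/16*pi_X + 1/8*pi_Y + 3/16*pi_Z + 1/16*pi_W + 1/4*pi_U
  pi_Z = 1/4*pi_X + 1/8*pi_Y + 3/8*pi_Z + 3/16*pi_W + 1/4*pi_U
  pi_W = 1/8*pi_X + 3/16*pi_Y + 1/8*pi_Z + 7/16*pi_W + 1/4*pi_U
  pi_U = 1/4*pi_X + 1/16*pi_Y + 3/16*pi_Z + 1/16*pi_W + 3/16*pi_U
with normalization: pi_X + pi_Y + pi_Z + pi_W + pi_U = 1.

Using the first 4 balance equations plus normalization, the linear system A*pi = b is:
  [-13/16, 1/2, 1/8, 1/4, 1/16] . pi = 0
  [3/16, -7/8, 3/16, 1/16, 1/4] . pi = 0
  [1/4, 1/8, -5/8, 3/16, 1/4] . pi = 0
  [1/8, 3/16, 1/8, -9/16, 1/4] . pi = 0
  [1, 1, 1, 1, 1] . pi = 1

Solving yields:
  pi_X = 10117/46697
  pi_Y = 7430/46697
  pi_Z = 11533/46697
  pi_W = 10466/46697
  pi_U = 7151/46697

Verification (pi * P):
  10117/46697*3/16 + 7430/46697*1/2 + 11533/46697*1/8 + 10466/46697*1/4 + 7151/46697*1/16 = 10117/46697 = pi_X  (ok)
  10117/46697*3/16 + 7430/46697*1/8 + 11533/46697*3/16 + 10466/46697*1/16 + 7151/46697*1/4 = 7430/46697 = pi_Y  (ok)
  10117/46697*1/4 + 7430/46697*1/8 + 11533/46697*3/8 + 10466/46697*3/16 + 7151/46697*1/4 = 11533/46697 = pi_Z  (ok)
  10117/46697*1/8 + 7430/46697*3/16 + 11533/46697*1/8 + 10466/46697*7/16 + 7151/46697*1/4 = 10466/46697 = pi_W  (ok)
  10117/46697*1/4 + 7430/46697*1/16 + 11533/46697*3/16 + 10466/46697*1/16 + 7151/46697*3/16 = 7151/46697 = pi_U  (ok)

Answer: 10117/46697 7430/46697 11533/46697 10466/46697 7151/46697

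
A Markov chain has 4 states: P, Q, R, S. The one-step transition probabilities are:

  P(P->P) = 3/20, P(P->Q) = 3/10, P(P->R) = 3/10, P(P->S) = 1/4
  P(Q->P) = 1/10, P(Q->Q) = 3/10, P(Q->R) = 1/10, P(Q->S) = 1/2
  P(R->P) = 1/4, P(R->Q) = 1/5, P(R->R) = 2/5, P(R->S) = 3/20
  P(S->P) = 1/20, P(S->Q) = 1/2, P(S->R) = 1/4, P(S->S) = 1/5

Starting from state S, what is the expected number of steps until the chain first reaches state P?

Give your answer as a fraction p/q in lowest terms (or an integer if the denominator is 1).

Let h_i = expected steps to first reach P from state i.
Boundary: h_P = 0.
First-step equations for the other states:
  h_Q = 1 + 1/10*h_P + 3/10*h_Q + 1/10*h_R + 1/2*h_S
  h_R = 1 + 1/4*h_P + 1/5*h_Q + 2/5*h_R + 3/20*h_S
  h_S = 1 + 1/20*h_P + 1/2*h_Q + 1/4*h_R + 1/5*h_S

Substituting h_P = 0 and rearranging gives the linear system (I - Q) h = 1:
  [7/10, -1/10, -1/2] . (h_Q, h_R, h_S) = 1
  [-1/5, 3/5, -3/20] . (h_Q, h_R, h_S) = 1
  [-1/2, -1/4, 4/5] . (h_Q, h_R, h_S) = 1

Solving yields:
  h_Q = 770/89
  h_R = 600/89
  h_S = 780/89

Starting state is S, so the expected hitting time is h_S = 780/89.

Answer: 780/89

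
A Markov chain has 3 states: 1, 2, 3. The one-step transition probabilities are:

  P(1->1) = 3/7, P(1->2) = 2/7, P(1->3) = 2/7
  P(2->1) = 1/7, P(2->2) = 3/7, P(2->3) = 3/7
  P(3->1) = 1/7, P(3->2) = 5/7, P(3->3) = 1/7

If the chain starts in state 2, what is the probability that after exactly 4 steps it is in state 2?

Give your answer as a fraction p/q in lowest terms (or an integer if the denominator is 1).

Answer: 1182/2401

Derivation:
Computing P^4 by repeated multiplication:
P^1 =
  1: [3/7, 2/7, 2/7]
  2: [1/7, 3/7, 3/7]
  3: [1/7, 5/7, 1/7]
P^2 =
  1: [13/49, 22/49, 2/7]
  2: [9/49, 26/49, 2/7]
  3: [9/49, 22/49, 18/49]
P^3 =
  1: [75/343, 162/343, 106/343]
  2: [67/343, 166/343, 110/343]
  3: [67/343, 174/343, 102/343]
P^4 =
  1: [493/2401, 1166/2401, 106/343]
  2: [477/2401, 1182/2401, 106/343]
  3: [477/2401, 1166/2401, 758/2401]

(P^4)[2 -> 2] = 1182/2401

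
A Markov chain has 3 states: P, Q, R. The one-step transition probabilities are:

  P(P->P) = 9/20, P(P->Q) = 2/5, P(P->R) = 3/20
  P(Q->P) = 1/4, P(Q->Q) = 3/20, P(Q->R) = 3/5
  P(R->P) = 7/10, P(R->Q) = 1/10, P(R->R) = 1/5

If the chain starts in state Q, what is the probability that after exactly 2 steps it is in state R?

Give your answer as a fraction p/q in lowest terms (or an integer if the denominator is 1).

Answer: 99/400

Derivation:
Computing P^2 by repeated multiplication:
P^1 =
  P: [9/20, 2/5, 3/20]
  Q: [1/4, 3/20, 3/5]
  R: [7/10, 1/10, 1/5]
P^2 =
  P: [163/400, 51/200, 27/80]
  Q: [57/100, 73/400, 99/400]
  R: [12/25, 63/200, 41/200]

(P^2)[Q -> R] = 99/400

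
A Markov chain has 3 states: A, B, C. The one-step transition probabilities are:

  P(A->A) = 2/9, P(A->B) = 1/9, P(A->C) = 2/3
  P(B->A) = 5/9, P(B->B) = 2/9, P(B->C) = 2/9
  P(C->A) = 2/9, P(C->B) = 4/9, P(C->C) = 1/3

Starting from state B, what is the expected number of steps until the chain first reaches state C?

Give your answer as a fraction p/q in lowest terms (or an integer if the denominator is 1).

Let h_i = expected steps to first reach C from state i.
Boundary: h_C = 0.
First-step equations for the other states:
  h_A = 1 + 2/9*h_A + 1/9*h_B + 2/3*h_C
  h_B = 1 + 5/9*h_A + 2/9*h_B + 2/9*h_C

Substituting h_C = 0 and rearranging gives the linear system (I - Q) h = 1:
  [7/9, -1/9] . (h_A, h_B) = 1
  [-5/9, 7/9] . (h_A, h_B) = 1

Solving yields:
  h_A = 18/11
  h_B = 27/11

Starting state is B, so the expected hitting time is h_B = 27/11.

Answer: 27/11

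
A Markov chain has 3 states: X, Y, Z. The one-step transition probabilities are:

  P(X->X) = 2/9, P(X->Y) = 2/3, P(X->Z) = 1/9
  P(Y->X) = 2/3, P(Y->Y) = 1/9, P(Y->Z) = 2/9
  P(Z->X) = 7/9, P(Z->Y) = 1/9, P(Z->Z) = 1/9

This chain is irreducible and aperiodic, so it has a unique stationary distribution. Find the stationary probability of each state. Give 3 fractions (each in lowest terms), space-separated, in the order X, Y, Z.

The stationary distribution satisfies pi = pi * P, i.e.:
  pi_X = 2/9*pi_X + 2/3*pi_Y + 7/9*pi_Z
  pi_Y = 2/3*pi_X + 1/9*pi_Y + 1/9*pi_Z
  pi_Z = 1/9*pi_X + 2/9*pi_Y + 1/9*pi_Z
with normalization: pi_X + pi_Y + pi_Z = 1.

Using the first 2 balance equations plus normalization, the linear system A*pi = b is:
  [-7/9, 2/3, 7/9] . pi = 0
  [2/3, -8/9, 1/9] . pi = 0
  [1, 1, 1] . pi = 1

Solving yields:
  pi_X = 62/131
  pi_Y = 49/131
  pi_Z = 20/131

Verification (pi * P):
  62/131*2/9 + 49/131*2/3 + 20/131*7/9 = 62/131 = pi_X  (ok)
  62/131*2/3 + 49/131*1/9 + 20/131*1/9 = 49/131 = pi_Y  (ok)
  62/131*1/9 + 49/131*2/9 + 20/131*1/9 = 20/131 = pi_Z  (ok)

Answer: 62/131 49/131 20/131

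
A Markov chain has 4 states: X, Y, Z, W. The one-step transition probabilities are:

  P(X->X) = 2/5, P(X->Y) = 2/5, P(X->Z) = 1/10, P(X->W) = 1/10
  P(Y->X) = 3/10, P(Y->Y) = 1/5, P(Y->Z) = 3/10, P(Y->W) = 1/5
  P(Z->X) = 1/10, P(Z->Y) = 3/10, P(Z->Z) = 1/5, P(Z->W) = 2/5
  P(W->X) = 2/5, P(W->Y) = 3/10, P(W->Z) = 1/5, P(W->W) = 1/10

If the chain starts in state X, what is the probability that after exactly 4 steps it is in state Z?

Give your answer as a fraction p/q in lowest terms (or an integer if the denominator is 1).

Answer: 1993/10000

Derivation:
Computing P^4 by repeated multiplication:
P^1 =
  X: [2/5, 2/5, 1/10, 1/10]
  Y: [3/10, 1/5, 3/10, 1/5]
  Z: [1/10, 3/10, 1/5, 2/5]
  W: [2/5, 3/10, 1/5, 1/10]
P^2 =
  X: [33/100, 3/10, 1/5, 17/100]
  Y: [29/100, 31/100, 19/100, 21/100]
  Z: [31/100, 7/25, 11/50, 19/100]
  W: [31/100, 31/100, 19/100, 19/100]
P^3 =
  X: [31/100, 303/1000, 197/1000, 19/100]
  Y: [39/125, 149/500, 101/500, 47/250]
  Z: [153/500, 303/1000, 197/1000, 97/500]
  W: [39/125, 3/10, 1/5, 47/250]
P^4 =
  X: [1553/5000, 3007/10000, 1993/10000, 947/5000]
  Y: [387/1250, 1507/5000, 993/5000, 119/625]
  Z: [1553/5000, 3003/10000, 1997/10000, 947/5000]
  W: [31/100, 753/2500, 497/2500, 19/100]

(P^4)[X -> Z] = 1993/10000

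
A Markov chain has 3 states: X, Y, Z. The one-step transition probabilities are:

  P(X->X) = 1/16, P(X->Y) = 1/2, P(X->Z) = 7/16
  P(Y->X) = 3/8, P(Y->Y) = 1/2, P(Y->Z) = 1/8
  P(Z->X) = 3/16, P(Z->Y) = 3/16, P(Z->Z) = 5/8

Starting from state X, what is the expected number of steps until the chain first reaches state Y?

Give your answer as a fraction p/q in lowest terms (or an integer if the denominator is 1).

Let h_i = expected steps to first reach Y from state i.
Boundary: h_Y = 0.
First-step equations for the other states:
  h_X = 1 + 1/16*h_X + 1/2*h_Y + 7/16*h_Z
  h_Z = 1 + 3/16*h_X + 3/16*h_Y + 5/8*h_Z

Substituting h_Y = 0 and rearranging gives the linear system (I - Q) h = 1:
  [15/16, -7/16] . (h_X, h_Z) = 1
  [-3/16, 3/8] . (h_X, h_Z) = 1

Solving yields:
  h_X = 208/69
  h_Z = 96/23

Starting state is X, so the expected hitting time is h_X = 208/69.

Answer: 208/69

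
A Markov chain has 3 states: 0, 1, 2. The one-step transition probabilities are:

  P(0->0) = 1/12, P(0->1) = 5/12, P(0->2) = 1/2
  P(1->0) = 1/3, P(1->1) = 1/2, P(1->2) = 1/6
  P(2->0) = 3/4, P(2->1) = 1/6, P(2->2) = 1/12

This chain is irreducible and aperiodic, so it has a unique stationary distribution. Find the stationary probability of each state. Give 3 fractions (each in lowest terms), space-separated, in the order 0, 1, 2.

The stationary distribution satisfies pi = pi * P, i.e.:
  pi_0 = 1/12*pi_0 + 1/3*pi_1 + 3/4*pi_2
  pi_1 = 5/12*pi_0 + 1/2*pi_1 + 1/6*pi_2
  pi_2 = 1/2*pi_0 + 1/6*pi_1 + 1/12*pi_2
with normalization: pi_0 + pi_1 + pi_2 = 1.

Using the first 2 balance equations plus normalization, the linear system A*pi = b is:
  [-11/12, 1/3, 3/4] . pi = 0
  [5/12, -1/2, 1/6] . pi = 0
  [1, 1, 1] . pi = 1

Solving yields:
  pi_0 = 62/175
  pi_1 = 67/175
  pi_2 = 46/175

Verification (pi * P):
  62/175*1/12 + 67/175*1/3 + 46/175*3/4 = 62/175 = pi_0  (ok)
  62/175*5/12 + 67/175*1/2 + 46/175*1/6 = 67/175 = pi_1  (ok)
  62/175*1/2 + 67/175*1/6 + 46/175*1/12 = 46/175 = pi_2  (ok)

Answer: 62/175 67/175 46/175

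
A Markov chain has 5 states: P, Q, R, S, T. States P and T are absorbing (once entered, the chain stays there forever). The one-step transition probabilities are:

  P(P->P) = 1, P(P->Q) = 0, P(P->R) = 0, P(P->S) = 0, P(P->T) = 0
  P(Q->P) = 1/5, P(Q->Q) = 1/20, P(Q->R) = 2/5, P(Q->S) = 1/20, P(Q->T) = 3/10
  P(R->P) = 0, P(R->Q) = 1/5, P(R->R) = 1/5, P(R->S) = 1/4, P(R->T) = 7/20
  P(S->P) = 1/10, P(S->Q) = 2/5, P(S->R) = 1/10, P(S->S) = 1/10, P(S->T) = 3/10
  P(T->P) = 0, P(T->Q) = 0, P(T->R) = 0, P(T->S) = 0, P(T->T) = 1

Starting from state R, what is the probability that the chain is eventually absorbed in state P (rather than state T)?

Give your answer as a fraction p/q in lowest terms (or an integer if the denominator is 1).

Answer: 19/125

Derivation:
Let a_i = P(absorbed in P | start in state i).
Boundary conditions: a_P = 1, a_T = 0.
For each transient state i, a_i = sum_j P(i->j) * a_j:
  a_Q = 1/5*a_P + 1/20*a_Q + 2/5*a_R + 1/20*a_S + 3/10*a_T
  a_R = 0*a_P + 1/5*a_Q + 1/5*a_R + 1/4*a_S + 7/20*a_T
  a_S = 1/10*a_P + 2/5*a_Q + 1/10*a_R + 1/10*a_S + 3/10*a_T

Substituting a_P = 1 and a_T = 0, rearrange to (I - Q) a = r where r[i] = P(i -> P):
  [19/20, -2/5, -1/20] . (a_Q, a_R, a_S) = 1/5
  [-1/5, 4/5, -1/4] . (a_Q, a_R, a_S) = 0
  [-2/5, -1/10, 9/10] . (a_Q, a_R, a_S) = 1/10

Solving yields:
  a_Q = 36/125
  a_R = 19/125
  a_S = 32/125

Starting state is R, so the absorption probability is a_R = 19/125.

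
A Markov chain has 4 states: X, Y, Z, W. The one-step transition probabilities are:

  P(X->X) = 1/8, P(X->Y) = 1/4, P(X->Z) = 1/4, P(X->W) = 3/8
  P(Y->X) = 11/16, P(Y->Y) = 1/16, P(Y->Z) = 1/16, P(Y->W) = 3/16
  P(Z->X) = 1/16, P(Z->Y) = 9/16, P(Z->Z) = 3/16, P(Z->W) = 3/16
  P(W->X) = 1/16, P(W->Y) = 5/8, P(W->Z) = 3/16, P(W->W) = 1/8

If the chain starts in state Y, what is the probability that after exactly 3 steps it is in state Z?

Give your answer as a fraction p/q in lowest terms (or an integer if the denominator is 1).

Answer: 637/4096

Derivation:
Computing P^3 by repeated multiplication:
P^1 =
  X: [1/8, 1/4, 1/4, 3/8]
  Y: [11/16, 1/16, 1/16, 3/16]
  Z: [1/16, 9/16, 3/16, 3/16]
  W: [1/16, 5/8, 3/16, 1/8]
P^2 =
  X: [29/128, 27/64, 21/128, 3/16]
  Y: [37/256, 21/64, 57/256, 39/128]
  Z: [107/256, 35/128, 31/256, 3/16]
  W: [117/256, 61/256, 29/256, 49/256]
P^3 =
  X: [697/2048, 599/2048, 305/2048, 447/2048]
  Y: [1133/4096, 1525/4096, 637/4096, 801/4096]
  Z: [1063/4096, 1257/4096, 735/4096, 1041/4096]
  W: [983/4096, 5/16, 763/4096, 535/2048]

(P^3)[Y -> Z] = 637/4096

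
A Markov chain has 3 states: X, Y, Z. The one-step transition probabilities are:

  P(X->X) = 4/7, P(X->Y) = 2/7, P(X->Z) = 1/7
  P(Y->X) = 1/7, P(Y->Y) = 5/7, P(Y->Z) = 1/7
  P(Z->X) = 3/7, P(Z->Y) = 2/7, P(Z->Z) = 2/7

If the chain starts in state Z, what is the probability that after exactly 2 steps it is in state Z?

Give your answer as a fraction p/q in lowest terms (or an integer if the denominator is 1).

Answer: 9/49

Derivation:
Computing P^2 by repeated multiplication:
P^1 =
  X: [4/7, 2/7, 1/7]
  Y: [1/7, 5/7, 1/7]
  Z: [3/7, 2/7, 2/7]
P^2 =
  X: [3/7, 20/49, 8/49]
  Y: [12/49, 29/49, 8/49]
  Z: [20/49, 20/49, 9/49]

(P^2)[Z -> Z] = 9/49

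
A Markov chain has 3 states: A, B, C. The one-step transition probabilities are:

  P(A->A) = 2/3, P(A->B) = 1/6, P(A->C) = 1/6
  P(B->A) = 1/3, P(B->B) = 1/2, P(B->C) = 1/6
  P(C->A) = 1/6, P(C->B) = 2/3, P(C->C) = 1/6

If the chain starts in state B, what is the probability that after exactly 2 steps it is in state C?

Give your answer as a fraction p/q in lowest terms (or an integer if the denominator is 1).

Computing P^2 by repeated multiplication:
P^1 =
  A: [2/3, 1/6, 1/6]
  B: [1/3, 1/2, 1/6]
  C: [1/6, 2/3, 1/6]
P^2 =
  A: [19/36, 11/36, 1/6]
  B: [5/12, 5/12, 1/6]
  C: [13/36, 17/36, 1/6]

(P^2)[B -> C] = 1/6

Answer: 1/6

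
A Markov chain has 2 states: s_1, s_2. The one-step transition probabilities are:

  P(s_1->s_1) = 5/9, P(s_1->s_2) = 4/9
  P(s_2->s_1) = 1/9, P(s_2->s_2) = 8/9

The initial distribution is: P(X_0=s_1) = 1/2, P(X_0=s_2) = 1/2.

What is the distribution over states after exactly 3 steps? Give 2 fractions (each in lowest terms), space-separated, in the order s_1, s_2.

Answer: 55/243 188/243

Derivation:
Propagating the distribution step by step (d_{t+1} = d_t * P):
d_0 = (s_1=1/2, s_2=1/2)
  d_1[s_1] = 1/2*5/9 + 1/2*1/9 = 1/3
  d_1[s_2] = 1/2*4/9 + 1/2*8/9 = 2/3
d_1 = (s_1=1/3, s_2=2/3)
  d_2[s_1] = 1/3*5/9 + 2/3*1/9 = 7/27
  d_2[s_2] = 1/3*4/9 + 2/3*8/9 = 20/27
d_2 = (s_1=7/27, s_2=20/27)
  d_3[s_1] = 7/27*5/9 + 20/27*1/9 = 55/243
  d_3[s_2] = 7/27*4/9 + 20/27*8/9 = 188/243
d_3 = (s_1=55/243, s_2=188/243)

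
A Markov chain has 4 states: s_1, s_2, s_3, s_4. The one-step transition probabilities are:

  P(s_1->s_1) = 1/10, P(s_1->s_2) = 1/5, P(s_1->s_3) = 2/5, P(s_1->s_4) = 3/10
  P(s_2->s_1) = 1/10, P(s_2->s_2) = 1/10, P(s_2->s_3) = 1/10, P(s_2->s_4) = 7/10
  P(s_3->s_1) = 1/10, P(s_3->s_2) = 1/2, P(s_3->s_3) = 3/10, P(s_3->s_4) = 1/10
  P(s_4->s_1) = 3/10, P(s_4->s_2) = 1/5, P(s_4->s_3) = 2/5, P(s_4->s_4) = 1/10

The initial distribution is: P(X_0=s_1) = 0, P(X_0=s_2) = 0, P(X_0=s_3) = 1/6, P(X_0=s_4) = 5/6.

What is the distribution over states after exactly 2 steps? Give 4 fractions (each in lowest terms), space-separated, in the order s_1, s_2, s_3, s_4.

Answer: 3/25 29/100 43/150 91/300

Derivation:
Propagating the distribution step by step (d_{t+1} = d_t * P):
d_0 = (s_1=0, s_2=0, s_3=1/6, s_4=5/6)
  d_1[s_1] = 0*1/10 + 0*1/10 + 1/6*1/10 + 5/6*3/10 = 4/15
  d_1[s_2] = 0*1/5 + 0*1/10 + 1/6*1/2 + 5/6*1/5 = 1/4
  d_1[s_3] = 0*2/5 + 0*1/10 + 1/6*3/10 + 5/6*2/5 = 23/60
  d_1[s_4] = 0*3/10 + 0*7/10 + 1/6*1/10 + 5/6*1/10 = 1/10
d_1 = (s_1=4/15, s_2=1/4, s_3=23/60, s_4=1/10)
  d_2[s_1] = 4/15*1/10 + 1/4*1/10 + 23/60*1/10 + 1/10*3/10 = 3/25
  d_2[s_2] = 4/15*1/5 + 1/4*1/10 + 23/60*1/2 + 1/10*1/5 = 29/100
  d_2[s_3] = 4/15*2/5 + 1/4*1/10 + 23/60*3/10 + 1/10*2/5 = 43/150
  d_2[s_4] = 4/15*3/10 + 1/4*7/10 + 23/60*1/10 + 1/10*1/10 = 91/300
d_2 = (s_1=3/25, s_2=29/100, s_3=43/150, s_4=91/300)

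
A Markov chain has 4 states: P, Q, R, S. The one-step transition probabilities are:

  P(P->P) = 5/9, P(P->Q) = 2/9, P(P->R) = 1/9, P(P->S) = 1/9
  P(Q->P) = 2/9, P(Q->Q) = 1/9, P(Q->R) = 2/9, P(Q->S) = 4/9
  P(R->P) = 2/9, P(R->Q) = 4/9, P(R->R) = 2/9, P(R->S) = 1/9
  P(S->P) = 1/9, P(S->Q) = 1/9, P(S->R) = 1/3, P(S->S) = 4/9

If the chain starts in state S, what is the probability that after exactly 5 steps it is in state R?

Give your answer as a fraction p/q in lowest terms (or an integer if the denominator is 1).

Answer: 487/2187

Derivation:
Computing P^5 by repeated multiplication:
P^1 =
  P: [5/9, 2/9, 1/9, 1/9]
  Q: [2/9, 1/9, 2/9, 4/9]
  R: [2/9, 4/9, 2/9, 1/9]
  S: [1/9, 1/9, 1/3, 4/9]
P^2 =
  P: [32/81, 17/81, 14/81, 2/9]
  Q: [20/81, 17/81, 20/81, 8/27]
  R: [23/81, 17/81, 17/81, 8/27]
  S: [17/81, 19/81, 7/27, 8/27]
P^3 =
  P: [80/243, 155/729, 148/729, 62/243]
  Q: [22/81, 161/729, 166/729, 68/243]
  R: [23/81, 155/729, 163/729, 68/243]
  S: [7/27, 161/729, 169/729, 70/243]
P^4 =
  P: [664/2187, 157/729, 52/243, 584/2187]
  Q: [616/2187, 475/2187, 488/2187, 608/2187]
  R: [625/2187, 475/2187, 485/2187, 602/2187]
  S: [605/2187, 475/2187, 493/2187, 614/2187]
P^5 =
  P: [5782/19683, 4255/19683, 4294/19683, 1784/6561]
  Q: [5614/19683, 4267/19683, 4366/19683, 604/2187]
  R: [5647/19683, 4267/19683, 4351/19683, 602/2187]
  S: [5575/19683, 4271/19683, 487/2187, 202/729]

(P^5)[S -> R] = 487/2187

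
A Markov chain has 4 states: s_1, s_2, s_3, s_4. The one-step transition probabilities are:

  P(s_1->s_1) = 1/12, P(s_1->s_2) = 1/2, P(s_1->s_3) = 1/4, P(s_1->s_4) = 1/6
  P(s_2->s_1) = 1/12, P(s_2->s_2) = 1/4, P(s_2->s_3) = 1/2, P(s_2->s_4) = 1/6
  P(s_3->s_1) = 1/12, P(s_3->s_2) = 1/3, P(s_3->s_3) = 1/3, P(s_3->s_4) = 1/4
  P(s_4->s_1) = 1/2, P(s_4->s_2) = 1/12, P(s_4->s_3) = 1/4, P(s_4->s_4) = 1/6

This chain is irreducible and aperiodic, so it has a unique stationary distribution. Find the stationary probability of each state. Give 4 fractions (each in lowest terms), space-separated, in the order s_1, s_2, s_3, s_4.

Answer: 341/2067 595/2067 242/689 135/689

Derivation:
The stationary distribution satisfies pi = pi * P, i.e.:
  pi_s_1 = 1/12*pi_s_1 + 1/12*pi_s_2 + 1/12*pi_s_3 + 1/2*pi_s_4
  pi_s_2 = 1/2*pi_s_1 + 1/4*pi_s_2 + 1/3*pi_s_3 + 1/12*pi_s_4
  pi_s_3 = 1/4*pi_s_1 + 1/2*pi_s_2 + 1/3*pi_s_3 + 1/4*pi_s_4
  pi_s_4 = 1/6*pi_s_1 + 1/6*pi_s_2 + 1/4*pi_s_3 + 1/6*pi_s_4
with normalization: pi_s_1 + pi_s_2 + pi_s_3 + pi_s_4 = 1.

Using the first 3 balance equations plus normalization, the linear system A*pi = b is:
  [-11/12, 1/12, 1/12, 1/2] . pi = 0
  [1/2, -3/4, 1/3, 1/12] . pi = 0
  [1/4, 1/2, -2/3, 1/4] . pi = 0
  [1, 1, 1, 1] . pi = 1

Solving yields:
  pi_s_1 = 341/2067
  pi_s_2 = 595/2067
  pi_s_3 = 242/689
  pi_s_4 = 135/689

Verification (pi * P):
  341/2067*1/12 + 595/2067*1/12 + 242/689*1/12 + 135/689*1/2 = 341/2067 = pi_s_1  (ok)
  341/2067*1/2 + 595/2067*1/4 + 242/689*1/3 + 135/689*1/12 = 595/2067 = pi_s_2  (ok)
  341/2067*1/4 + 595/2067*1/2 + 242/689*1/3 + 135/689*1/4 = 242/689 = pi_s_3  (ok)
  341/2067*1/6 + 595/2067*1/6 + 242/689*1/4 + 135/689*1/6 = 135/689 = pi_s_4  (ok)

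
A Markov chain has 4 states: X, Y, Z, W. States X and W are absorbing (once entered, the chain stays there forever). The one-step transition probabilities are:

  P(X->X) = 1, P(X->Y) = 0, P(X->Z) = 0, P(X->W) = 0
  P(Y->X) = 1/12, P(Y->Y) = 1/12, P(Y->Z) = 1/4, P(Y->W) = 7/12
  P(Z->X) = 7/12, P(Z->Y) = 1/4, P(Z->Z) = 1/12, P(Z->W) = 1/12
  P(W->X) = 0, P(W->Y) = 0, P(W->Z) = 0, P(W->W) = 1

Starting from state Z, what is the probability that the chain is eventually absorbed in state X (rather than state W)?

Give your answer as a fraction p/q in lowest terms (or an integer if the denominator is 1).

Answer: 5/7

Derivation:
Let a_i = P(absorbed in X | start in state i).
Boundary conditions: a_X = 1, a_W = 0.
For each transient state i, a_i = sum_j P(i->j) * a_j:
  a_Y = 1/12*a_X + 1/12*a_Y + 1/4*a_Z + 7/12*a_W
  a_Z = 7/12*a_X + 1/4*a_Y + 1/12*a_Z + 1/12*a_W

Substituting a_X = 1 and a_W = 0, rearrange to (I - Q) a = r where r[i] = P(i -> X):
  [11/12, -1/4] . (a_Y, a_Z) = 1/12
  [-1/4, 11/12] . (a_Y, a_Z) = 7/12

Solving yields:
  a_Y = 2/7
  a_Z = 5/7

Starting state is Z, so the absorption probability is a_Z = 5/7.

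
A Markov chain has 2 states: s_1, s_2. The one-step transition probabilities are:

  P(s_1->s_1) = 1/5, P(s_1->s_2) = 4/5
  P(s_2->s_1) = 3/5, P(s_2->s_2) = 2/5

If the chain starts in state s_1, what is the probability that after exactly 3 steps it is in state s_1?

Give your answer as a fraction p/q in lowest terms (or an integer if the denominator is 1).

Computing P^3 by repeated multiplication:
P^1 =
  s_1: [1/5, 4/5]
  s_2: [3/5, 2/5]
P^2 =
  s_1: [13/25, 12/25]
  s_2: [9/25, 16/25]
P^3 =
  s_1: [49/125, 76/125]
  s_2: [57/125, 68/125]

(P^3)[s_1 -> s_1] = 49/125

Answer: 49/125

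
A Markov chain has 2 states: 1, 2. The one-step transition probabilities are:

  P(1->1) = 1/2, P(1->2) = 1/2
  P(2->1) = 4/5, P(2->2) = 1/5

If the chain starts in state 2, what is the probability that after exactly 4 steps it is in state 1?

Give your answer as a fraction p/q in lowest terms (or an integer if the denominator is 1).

Answer: 763/1250

Derivation:
Computing P^4 by repeated multiplication:
P^1 =
  1: [1/2, 1/2]
  2: [4/5, 1/5]
P^2 =
  1: [13/20, 7/20]
  2: [14/25, 11/25]
P^3 =
  1: [121/200, 79/200]
  2: [79/125, 46/125]
P^4 =
  1: [1237/2000, 763/2000]
  2: [763/1250, 487/1250]

(P^4)[2 -> 1] = 763/1250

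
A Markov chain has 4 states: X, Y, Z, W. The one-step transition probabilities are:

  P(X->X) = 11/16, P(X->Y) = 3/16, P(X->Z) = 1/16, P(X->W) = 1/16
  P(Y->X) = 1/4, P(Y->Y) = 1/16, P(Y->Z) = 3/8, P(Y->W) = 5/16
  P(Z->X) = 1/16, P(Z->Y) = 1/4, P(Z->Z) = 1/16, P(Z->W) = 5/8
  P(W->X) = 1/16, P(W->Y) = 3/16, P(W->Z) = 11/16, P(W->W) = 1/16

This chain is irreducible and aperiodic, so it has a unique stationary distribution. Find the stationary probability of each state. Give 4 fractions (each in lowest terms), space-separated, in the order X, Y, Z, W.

The stationary distribution satisfies pi = pi * P, i.e.:
  pi_X = 11/16*pi_X + 1/4*pi_Y + 1/16*pi_Z + 1/16*pi_W
  pi_Y = 3/16*pi_X + 1/16*pi_Y + 1/4*pi_Z + 3/16*pi_W
  pi_Z = 1/16*pi_X + 3/8*pi_Y + 1/16*pi_Z + 11/16*pi_W
  pi_W = 1/16*pi_X + 5/16*pi_Y + 5/8*pi_Z + 1/16*pi_W
with normalization: pi_X + pi_Y + pi_Z + pi_W = 1.

Using the first 3 balance equations plus normalization, the linear system A*pi = b is:
  [-5/16, 1/4, 1/16, 1/16] . pi = 0
  [3/16, -15/16, 1/4, 3/16] . pi = 0
  [1/16, 3/8, -15/16, 11/16] . pi = 0
  [1, 1, 1, 1] . pi = 1

Solving yields:
  pi_X = 185/717
  pi_Y = 131/717
  pi_Z = 69/239
  pi_W = 194/717

Verification (pi * P):
  185/717*11/16 + 131/717*1/4 + 69/239*1/16 + 194/717*1/16 = 185/717 = pi_X  (ok)
  185/717*3/16 + 131/717*1/16 + 69/239*1/4 + 194/717*3/16 = 131/717 = pi_Y  (ok)
  185/717*1/16 + 131/717*3/8 + 69/239*1/16 + 194/717*11/16 = 69/239 = pi_Z  (ok)
  185/717*1/16 + 131/717*5/16 + 69/239*5/8 + 194/717*1/16 = 194/717 = pi_W  (ok)

Answer: 185/717 131/717 69/239 194/717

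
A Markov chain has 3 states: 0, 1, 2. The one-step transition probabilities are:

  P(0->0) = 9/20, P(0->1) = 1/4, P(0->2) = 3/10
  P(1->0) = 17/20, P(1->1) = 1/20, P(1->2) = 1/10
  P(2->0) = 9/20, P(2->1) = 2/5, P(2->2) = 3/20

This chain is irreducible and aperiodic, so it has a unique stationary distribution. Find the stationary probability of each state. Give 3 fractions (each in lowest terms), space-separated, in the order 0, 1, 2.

Answer: 307/564 133/564 31/141

Derivation:
The stationary distribution satisfies pi = pi * P, i.e.:
  pi_0 = 9/20*pi_0 + 17/20*pi_1 + 9/20*pi_2
  pi_1 = 1/4*pi_0 + 1/20*pi_1 + 2/5*pi_2
  pi_2 = 3/10*pi_0 + 1/10*pi_1 + 3/20*pi_2
with normalization: pi_0 + pi_1 + pi_2 = 1.

Using the first 2 balance equations plus normalization, the linear system A*pi = b is:
  [-11/20, 17/20, 9/20] . pi = 0
  [1/4, -19/20, 2/5] . pi = 0
  [1, 1, 1] . pi = 1

Solving yields:
  pi_0 = 307/564
  pi_1 = 133/564
  pi_2 = 31/141

Verification (pi * P):
  307/564*9/20 + 133/564*17/20 + 31/141*9/20 = 307/564 = pi_0  (ok)
  307/564*1/4 + 133/564*1/20 + 31/141*2/5 = 133/564 = pi_1  (ok)
  307/564*3/10 + 133/564*1/10 + 31/141*3/20 = 31/141 = pi_2  (ok)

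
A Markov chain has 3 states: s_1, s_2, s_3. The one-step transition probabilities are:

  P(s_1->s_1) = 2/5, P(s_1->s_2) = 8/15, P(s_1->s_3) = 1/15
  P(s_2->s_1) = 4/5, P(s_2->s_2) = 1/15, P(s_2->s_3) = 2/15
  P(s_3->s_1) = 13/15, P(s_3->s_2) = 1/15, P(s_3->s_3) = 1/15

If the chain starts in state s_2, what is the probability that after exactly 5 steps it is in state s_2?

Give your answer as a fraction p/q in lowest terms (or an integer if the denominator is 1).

Answer: 83347/253125

Derivation:
Computing P^5 by repeated multiplication:
P^1 =
  s_1: [2/5, 8/15, 1/15]
  s_2: [4/5, 1/15, 2/15]
  s_3: [13/15, 1/15, 1/15]
P^2 =
  s_1: [29/45, 19/75, 23/225]
  s_2: [22/45, 11/25, 16/225]
  s_3: [103/225, 106/225, 16/225]
P^3 =
  s_1: [1853/3375, 248/675, 94/1125]
  s_2: [2056/3375, 199/675, 12/125]
  s_3: [2098/3375, 946/3375, 331/3375]
P^4 =
  s_1: [3296/5625, 16346/50625, 923/10125]
  s_2: [9496/16875, 17767/50625, 874/10125]
  s_3: [28243/50625, 18061/50625, 4321/50625]
P^5 =
  s_1: [434131/759375, 28697/84375, 66971/759375]
  s_2: [440942/759375, 83347/253125, 68392/759375]
  s_3: [442363/759375, 248326/759375, 68686/759375]

(P^5)[s_2 -> s_2] = 83347/253125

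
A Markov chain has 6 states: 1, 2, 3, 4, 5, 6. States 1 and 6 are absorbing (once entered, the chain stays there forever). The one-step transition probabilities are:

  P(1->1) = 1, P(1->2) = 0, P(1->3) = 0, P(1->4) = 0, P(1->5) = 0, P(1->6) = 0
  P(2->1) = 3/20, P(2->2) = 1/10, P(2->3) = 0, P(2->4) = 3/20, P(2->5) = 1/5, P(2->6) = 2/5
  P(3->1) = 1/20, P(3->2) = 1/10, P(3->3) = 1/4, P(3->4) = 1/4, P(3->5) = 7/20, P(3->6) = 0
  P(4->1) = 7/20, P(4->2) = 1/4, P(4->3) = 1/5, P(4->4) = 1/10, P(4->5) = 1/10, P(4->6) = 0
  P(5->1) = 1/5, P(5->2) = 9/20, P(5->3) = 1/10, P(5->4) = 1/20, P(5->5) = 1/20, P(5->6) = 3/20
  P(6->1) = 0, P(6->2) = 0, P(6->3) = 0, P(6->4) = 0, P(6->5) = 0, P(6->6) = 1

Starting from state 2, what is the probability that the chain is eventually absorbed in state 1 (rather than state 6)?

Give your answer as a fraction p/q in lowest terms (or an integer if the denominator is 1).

Answer: 24747/63629

Derivation:
Let a_i = P(absorbed in 1 | start in state i).
Boundary conditions: a_1 = 1, a_6 = 0.
For each transient state i, a_i = sum_j P(i->j) * a_j:
  a_2 = 3/20*a_1 + 1/10*a_2 + 0*a_3 + 3/20*a_4 + 1/5*a_5 + 2/5*a_6
  a_3 = 1/20*a_1 + 1/10*a_2 + 1/4*a_3 + 1/4*a_4 + 7/20*a_5 + 0*a_6
  a_4 = 7/20*a_1 + 1/4*a_2 + 1/5*a_3 + 1/10*a_4 + 1/10*a_5 + 0*a_6
  a_5 = 1/5*a_1 + 9/20*a_2 + 1/10*a_3 + 1/20*a_4 + 1/20*a_5 + 3/20*a_6

Substituting a_1 = 1 and a_6 = 0, rearrange to (I - Q) a = r where r[i] = P(i -> 1):
  [9/10, 0, -3/20, -1/5] . (a_2, a_3, a_4, a_5) = 3/20
  [-1/10, 3/4, -1/4, -7/20] . (a_2, a_3, a_4, a_5) = 1/20
  [-1/4, -1/5, 9/10, -1/10] . (a_2, a_3, a_4, a_5) = 7/20
  [-9/20, -1/10, -1/20, 19/20] . (a_2, a_3, a_4, a_5) = 1/5

Solving yields:
  a_2 = 24747/63629
  a_3 = 36520/63629
  a_4 = 43205/63629
  a_5 = 31236/63629

Starting state is 2, so the absorption probability is a_2 = 24747/63629.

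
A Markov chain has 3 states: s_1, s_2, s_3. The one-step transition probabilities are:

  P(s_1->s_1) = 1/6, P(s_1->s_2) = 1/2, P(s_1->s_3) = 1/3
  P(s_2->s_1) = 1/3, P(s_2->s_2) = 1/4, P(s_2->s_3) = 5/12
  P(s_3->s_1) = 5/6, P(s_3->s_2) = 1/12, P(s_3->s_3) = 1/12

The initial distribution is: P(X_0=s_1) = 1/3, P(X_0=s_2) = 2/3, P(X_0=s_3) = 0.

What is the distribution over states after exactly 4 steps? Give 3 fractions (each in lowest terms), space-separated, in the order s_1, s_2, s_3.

Propagating the distribution step by step (d_{t+1} = d_t * P):
d_0 = (s_1=1/3, s_2=2/3, s_3=0)
  d_1[s_1] = 1/3*1/6 + 2/3*1/3 + 0*5/6 = 5/18
  d_1[s_2] = 1/3*1/2 + 2/3*1/4 + 0*1/12 = 1/3
  d_1[s_3] = 1/3*1/3 + 2/3*5/12 + 0*1/12 = 7/18
d_1 = (s_1=5/18, s_2=1/3, s_3=7/18)
  d_2[s_1] = 5/18*1/6 + 1/3*1/3 + 7/18*5/6 = 13/27
  d_2[s_2] = 5/18*1/2 + 1/3*1/4 + 7/18*1/12 = 55/216
  d_2[s_3] = 5/18*1/3 + 1/3*5/12 + 7/18*1/12 = 19/72
d_2 = (s_1=13/27, s_2=55/216, s_3=19/72)
  d_3[s_1] = 13/27*1/6 + 55/216*1/3 + 19/72*5/6 = 499/1296
  d_3[s_2] = 13/27*1/2 + 55/216*1/4 + 19/72*1/12 = 47/144
  d_3[s_3] = 13/27*1/3 + 55/216*5/12 + 19/72*1/12 = 187/648
d_3 = (s_1=499/1296, s_2=47/144, s_3=187/648)
  d_4[s_1] = 499/1296*1/6 + 47/144*1/3 + 187/648*5/6 = 3215/7776
  d_4[s_2] = 499/1296*1/2 + 47/144*1/4 + 187/648*1/12 = 4637/15552
  d_4[s_3] = 499/1296*1/3 + 47/144*5/12 + 187/648*1/12 = 1495/5184
d_4 = (s_1=3215/7776, s_2=4637/15552, s_3=1495/5184)

Answer: 3215/7776 4637/15552 1495/5184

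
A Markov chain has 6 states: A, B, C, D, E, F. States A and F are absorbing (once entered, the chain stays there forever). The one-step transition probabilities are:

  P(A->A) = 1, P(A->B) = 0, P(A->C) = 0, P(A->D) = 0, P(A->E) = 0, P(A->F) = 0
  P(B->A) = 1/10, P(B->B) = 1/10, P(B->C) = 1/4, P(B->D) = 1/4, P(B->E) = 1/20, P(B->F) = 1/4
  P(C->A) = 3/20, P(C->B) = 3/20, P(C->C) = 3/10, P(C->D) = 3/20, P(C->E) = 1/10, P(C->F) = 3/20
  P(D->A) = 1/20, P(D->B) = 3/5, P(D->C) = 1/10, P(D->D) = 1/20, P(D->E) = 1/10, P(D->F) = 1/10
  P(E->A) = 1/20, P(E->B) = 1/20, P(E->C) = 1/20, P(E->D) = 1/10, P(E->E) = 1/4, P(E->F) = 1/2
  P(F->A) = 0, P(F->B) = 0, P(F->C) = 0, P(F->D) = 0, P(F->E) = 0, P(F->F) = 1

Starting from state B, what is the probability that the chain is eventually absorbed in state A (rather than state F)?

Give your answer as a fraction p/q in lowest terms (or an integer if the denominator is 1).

Answer: 3576/11765

Derivation:
Let a_i = P(absorbed in A | start in state i).
Boundary conditions: a_A = 1, a_F = 0.
For each transient state i, a_i = sum_j P(i->j) * a_j:
  a_B = 1/10*a_A + 1/10*a_B + 1/4*a_C + 1/4*a_D + 1/20*a_E + 1/4*a_F
  a_C = 3/20*a_A + 3/20*a_B + 3/10*a_C + 3/20*a_D + 1/10*a_E + 3/20*a_F
  a_D = 1/20*a_A + 3/5*a_B + 1/10*a_C + 1/20*a_D + 1/10*a_E + 1/10*a_F
  a_E = 1/20*a_A + 1/20*a_B + 1/20*a_C + 1/10*a_D + 1/4*a_E + 1/2*a_F

Substituting a_A = 1 and a_F = 0, rearrange to (I - Q) a = r where r[i] = P(i -> A):
  [9/10, -1/4, -1/4, -1/20] . (a_B, a_C, a_D, a_E) = 1/10
  [-3/20, 7/10, -3/20, -1/10] . (a_B, a_C, a_D, a_E) = 3/20
  [-3/5, -1/10, 19/20, -1/10] . (a_B, a_C, a_D, a_E) = 1/20
  [-1/20, -1/20, -1/10, 3/4] . (a_B, a_C, a_D, a_E) = 1/20

Solving yields:
  a_B = 3576/11765
  a_C = 859/2353
  a_D = 3517/11765
  a_E = 1778/11765

Starting state is B, so the absorption probability is a_B = 3576/11765.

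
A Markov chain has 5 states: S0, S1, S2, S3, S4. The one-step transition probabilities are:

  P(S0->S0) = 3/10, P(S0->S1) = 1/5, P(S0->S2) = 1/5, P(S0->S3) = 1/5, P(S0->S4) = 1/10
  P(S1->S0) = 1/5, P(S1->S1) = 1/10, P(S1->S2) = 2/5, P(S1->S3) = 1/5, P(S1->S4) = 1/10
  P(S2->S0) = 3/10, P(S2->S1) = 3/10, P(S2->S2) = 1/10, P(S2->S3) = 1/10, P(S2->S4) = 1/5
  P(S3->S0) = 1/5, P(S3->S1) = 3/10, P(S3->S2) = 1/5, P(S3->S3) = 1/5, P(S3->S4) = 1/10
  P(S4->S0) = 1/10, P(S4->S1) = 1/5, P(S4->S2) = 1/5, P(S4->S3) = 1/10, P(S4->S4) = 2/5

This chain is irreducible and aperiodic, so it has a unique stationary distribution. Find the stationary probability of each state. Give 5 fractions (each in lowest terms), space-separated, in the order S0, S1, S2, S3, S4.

Answer: 73/321 139/642 71/321 103/642 56/321

Derivation:
The stationary distribution satisfies pi = pi * P, i.e.:
  pi_S0 = 3/10*pi_S0 + 1/5*pi_S1 + 3/10*pi_S2 + 1/5*pi_S3 + 1/10*pi_S4
  pi_S1 = 1/5*pi_S0 + 1/10*pi_S1 + 3/10*pi_S2 + 3/10*pi_S3 + 1/5*pi_S4
  pi_S2 = 1/5*pi_S0 + 2/5*pi_S1 + 1/10*pi_S2 + 1/5*pi_S3 + 1/5*pi_S4
  pi_S3 = 1/5*pi_S0 + 1/5*pi_S1 + 1/10*pi_S2 + 1/5*pi_S3 + 1/10*pi_S4
  pi_S4 = 1/10*pi_S0 + 1/10*pi_S1 + 1/5*pi_S2 + 1/10*pi_S3 + 2/5*pi_S4
with normalization: pi_S0 + pi_S1 + pi_S2 + pi_S3 + pi_S4 = 1.

Using the first 4 balance equations plus normalization, the linear system A*pi = b is:
  [-7/10, 1/5, 3/10, 1/5, 1/10] . pi = 0
  [1/5, -9/10, 3/10, 3/10, 1/5] . pi = 0
  [1/5, 2/5, -9/10, 1/5, 1/5] . pi = 0
  [1/5, 1/5, 1/10, -4/5, 1/10] . pi = 0
  [1, 1, 1, 1, 1] . pi = 1

Solving yields:
  pi_S0 = 73/321
  pi_S1 = 139/642
  pi_S2 = 71/321
  pi_S3 = 103/642
  pi_S4 = 56/321

Verification (pi * P):
  73/321*3/10 + 139/642*1/5 + 71/321*3/10 + 103/642*1/5 + 56/321*1/10 = 73/321 = pi_S0  (ok)
  73/321*1/5 + 139/642*1/10 + 71/321*3/10 + 103/642*3/10 + 56/321*1/5 = 139/642 = pi_S1  (ok)
  73/321*1/5 + 139/642*2/5 + 71/321*1/10 + 103/642*1/5 + 56/321*1/5 = 71/321 = pi_S2  (ok)
  73/321*1/5 + 139/642*1/5 + 71/321*1/10 + 103/642*1/5 + 56/321*1/10 = 103/642 = pi_S3  (ok)
  73/321*1/10 + 139/642*1/10 + 71/321*1/5 + 103/642*1/10 + 56/321*2/5 = 56/321 = pi_S4  (ok)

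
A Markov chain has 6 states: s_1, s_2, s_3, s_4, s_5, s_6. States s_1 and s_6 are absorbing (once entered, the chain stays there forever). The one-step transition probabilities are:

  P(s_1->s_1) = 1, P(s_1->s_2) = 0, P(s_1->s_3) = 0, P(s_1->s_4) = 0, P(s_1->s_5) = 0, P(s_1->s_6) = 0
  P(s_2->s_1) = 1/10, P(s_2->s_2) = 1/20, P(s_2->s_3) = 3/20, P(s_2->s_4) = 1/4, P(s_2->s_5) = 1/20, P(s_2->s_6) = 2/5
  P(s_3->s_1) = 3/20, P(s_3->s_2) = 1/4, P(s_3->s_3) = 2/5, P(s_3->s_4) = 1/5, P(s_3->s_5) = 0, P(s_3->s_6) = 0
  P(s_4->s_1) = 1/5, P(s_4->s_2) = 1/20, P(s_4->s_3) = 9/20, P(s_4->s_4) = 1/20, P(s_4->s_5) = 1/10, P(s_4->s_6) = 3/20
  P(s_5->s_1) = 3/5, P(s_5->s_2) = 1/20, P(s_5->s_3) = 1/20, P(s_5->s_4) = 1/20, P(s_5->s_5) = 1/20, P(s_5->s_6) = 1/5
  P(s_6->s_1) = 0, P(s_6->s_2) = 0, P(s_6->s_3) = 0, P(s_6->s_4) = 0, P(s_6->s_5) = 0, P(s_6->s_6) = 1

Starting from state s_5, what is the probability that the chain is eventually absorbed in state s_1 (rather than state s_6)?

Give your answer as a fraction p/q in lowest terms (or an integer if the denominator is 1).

Answer: 20464/28567

Derivation:
Let a_i = P(absorbed in s_1 | start in state i).
Boundary conditions: a_s_1 = 1, a_s_6 = 0.
For each transient state i, a_i = sum_j P(i->j) * a_j:
  a_s_2 = 1/10*a_s_1 + 1/20*a_s_2 + 3/20*a_s_3 + 1/4*a_s_4 + 1/20*a_s_5 + 2/5*a_s_6
  a_s_3 = 3/20*a_s_1 + 1/4*a_s_2 + 2/5*a_s_3 + 1/5*a_s_4 + 0*a_s_5 + 0*a_s_6
  a_s_4 = 1/5*a_s_1 + 1/20*a_s_2 + 9/20*a_s_3 + 1/20*a_s_4 + 1/10*a_s_5 + 3/20*a_s_6
  a_s_5 = 3/5*a_s_1 + 1/20*a_s_2 + 1/20*a_s_3 + 1/20*a_s_4 + 1/20*a_s_5 + 1/5*a_s_6

Substituting a_s_1 = 1 and a_s_6 = 0, rearrange to (I - Q) a = r where r[i] = P(i -> s_1):
  [19/20, -3/20, -1/4, -1/20] . (a_s_2, a_s_3, a_s_4, a_s_5) = 1/10
  [-1/4, 3/5, -1/5, 0] . (a_s_2, a_s_3, a_s_4, a_s_5) = 3/20
  [-1/20, -9/20, 19/20, -1/10] . (a_s_2, a_s_3, a_s_4, a_s_5) = 1/5
  [-1/20, -1/20, -1/20, 19/20] . (a_s_2, a_s_3, a_s_4, a_s_5) = 3/5

Solving yields:
  a_s_2 = 11355/28567
  a_s_3 = 17569/28567
  a_s_4 = 17088/28567
  a_s_5 = 20464/28567

Starting state is s_5, so the absorption probability is a_s_5 = 20464/28567.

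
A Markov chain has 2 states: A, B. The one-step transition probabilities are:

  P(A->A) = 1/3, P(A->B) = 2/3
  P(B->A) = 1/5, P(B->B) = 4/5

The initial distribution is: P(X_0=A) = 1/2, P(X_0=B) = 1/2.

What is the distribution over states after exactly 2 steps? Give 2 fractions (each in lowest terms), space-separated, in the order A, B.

Propagating the distribution step by step (d_{t+1} = d_t * P):
d_0 = (A=1/2, B=1/2)
  d_1[A] = 1/2*1/3 + 1/2*1/5 = 4/15
  d_1[B] = 1/2*2/3 + 1/2*4/5 = 11/15
d_1 = (A=4/15, B=11/15)
  d_2[A] = 4/15*1/3 + 11/15*1/5 = 53/225
  d_2[B] = 4/15*2/3 + 11/15*4/5 = 172/225
d_2 = (A=53/225, B=172/225)

Answer: 53/225 172/225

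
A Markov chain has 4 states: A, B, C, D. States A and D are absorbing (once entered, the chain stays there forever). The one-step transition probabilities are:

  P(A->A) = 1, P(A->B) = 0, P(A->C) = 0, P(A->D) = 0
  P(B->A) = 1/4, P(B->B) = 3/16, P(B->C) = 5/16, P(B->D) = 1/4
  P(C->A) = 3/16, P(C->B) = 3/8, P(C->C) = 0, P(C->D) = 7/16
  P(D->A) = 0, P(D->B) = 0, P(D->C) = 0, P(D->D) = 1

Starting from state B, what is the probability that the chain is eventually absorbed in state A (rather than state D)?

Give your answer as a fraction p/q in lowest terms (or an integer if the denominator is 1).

Answer: 79/178

Derivation:
Let a_i = P(absorbed in A | start in state i).
Boundary conditions: a_A = 1, a_D = 0.
For each transient state i, a_i = sum_j P(i->j) * a_j:
  a_B = 1/4*a_A + 3/16*a_B + 5/16*a_C + 1/4*a_D
  a_C = 3/16*a_A + 3/8*a_B + 0*a_C + 7/16*a_D

Substituting a_A = 1 and a_D = 0, rearrange to (I - Q) a = r where r[i] = P(i -> A):
  [13/16, -5/16] . (a_B, a_C) = 1/4
  [-3/8, 1] . (a_B, a_C) = 3/16

Solving yields:
  a_B = 79/178
  a_C = 63/178

Starting state is B, so the absorption probability is a_B = 79/178.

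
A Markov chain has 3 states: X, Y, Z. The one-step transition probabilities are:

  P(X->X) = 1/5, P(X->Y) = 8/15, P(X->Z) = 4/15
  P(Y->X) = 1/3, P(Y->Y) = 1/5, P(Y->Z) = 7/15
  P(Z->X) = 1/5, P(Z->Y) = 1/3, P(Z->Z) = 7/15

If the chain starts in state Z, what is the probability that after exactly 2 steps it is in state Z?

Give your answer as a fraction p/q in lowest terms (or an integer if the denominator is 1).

Computing P^2 by repeated multiplication:
P^1 =
  X: [1/5, 8/15, 4/15]
  Y: [1/3, 1/5, 7/15]
  Z: [1/5, 1/3, 7/15]
P^2 =
  X: [61/225, 68/225, 32/75]
  Y: [17/75, 28/75, 2/5]
  Z: [11/45, 74/225, 32/75]

(P^2)[Z -> Z] = 32/75

Answer: 32/75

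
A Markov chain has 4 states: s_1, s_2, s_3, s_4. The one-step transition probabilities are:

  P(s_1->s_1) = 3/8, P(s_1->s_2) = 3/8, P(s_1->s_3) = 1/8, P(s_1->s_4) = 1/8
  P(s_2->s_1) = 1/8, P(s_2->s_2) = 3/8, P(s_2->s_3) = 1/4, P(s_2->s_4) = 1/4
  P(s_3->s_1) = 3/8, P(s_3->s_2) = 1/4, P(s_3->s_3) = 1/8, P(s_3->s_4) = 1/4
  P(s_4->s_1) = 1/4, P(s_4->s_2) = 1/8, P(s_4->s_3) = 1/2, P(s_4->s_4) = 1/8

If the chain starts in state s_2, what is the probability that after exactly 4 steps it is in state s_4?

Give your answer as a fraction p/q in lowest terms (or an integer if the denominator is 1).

Computing P^4 by repeated multiplication:
P^1 =
  s_1: [3/8, 3/8, 1/8, 1/8]
  s_2: [1/8, 3/8, 1/4, 1/4]
  s_3: [3/8, 1/4, 1/8, 1/4]
  s_4: [1/4, 1/8, 1/2, 1/8]
P^2 =
  s_1: [17/64, 21/64, 7/32, 3/16]
  s_2: [1/4, 9/32, 17/64, 13/64]
  s_3: [9/32, 19/64, 1/4, 11/64]
  s_4: [21/64, 9/32, 3/16, 13/64]
P^3 =
  s_1: [69/256, 77/256, 121/512, 99/512]
  s_2: [143/512, 149/512, 121/512, 99/512]
  s_3: [143/512, 77/256, 29/128, 99/512]
  s_4: [143/512, 77/256, 121/512, 47/256]
P^4 =
  s_1: [1129/4096, 1217/4096, 963/4096, 787/4096]
  s_2: [1139/4096, 1217/4096, 479/2048, 391/2048]
  s_3: [1129/4096, 611/2048, 963/4096, 391/2048]
  s_4: [567/2048, 1227/4096, 237/1024, 787/4096]

(P^4)[s_2 -> s_4] = 391/2048

Answer: 391/2048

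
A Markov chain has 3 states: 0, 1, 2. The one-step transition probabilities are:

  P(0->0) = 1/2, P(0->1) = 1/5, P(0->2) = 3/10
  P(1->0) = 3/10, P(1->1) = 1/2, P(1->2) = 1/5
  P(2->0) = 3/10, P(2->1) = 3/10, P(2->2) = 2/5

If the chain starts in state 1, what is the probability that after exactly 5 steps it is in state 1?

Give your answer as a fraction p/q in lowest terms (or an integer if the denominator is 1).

Answer: 1027/3125

Derivation:
Computing P^5 by repeated multiplication:
P^1 =
  0: [1/2, 1/5, 3/10]
  1: [3/10, 1/2, 1/5]
  2: [3/10, 3/10, 2/5]
P^2 =
  0: [2/5, 29/100, 31/100]
  1: [9/25, 37/100, 27/100]
  2: [9/25, 33/100, 31/100]
P^3 =
  0: [19/50, 159/500, 151/500]
  1: [93/250, 169/500, 29/100]
  2: [93/250, 33/100, 149/500]
P^4 =
  0: [47/125, 407/1250, 373/1250]
  1: [234/625, 413/1250, 369/1250]
  2: [234/625, 411/1250, 371/1250]
P^5 =
  0: [469/1250, 2047/6250, 929/3125]
  1: [2343/6250, 1027/3125, 1853/6250]
  2: [2343/6250, 1026/3125, 371/1250]

(P^5)[1 -> 1] = 1027/3125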